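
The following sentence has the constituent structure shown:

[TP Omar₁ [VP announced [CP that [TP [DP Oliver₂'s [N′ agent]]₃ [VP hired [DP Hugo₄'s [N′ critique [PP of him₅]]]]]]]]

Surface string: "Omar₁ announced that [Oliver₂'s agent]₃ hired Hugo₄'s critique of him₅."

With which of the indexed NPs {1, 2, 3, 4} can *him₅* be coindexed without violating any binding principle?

{1, 2, 3}

*him* is a pronoun, so Principle B applies: it must be free in its binding domain.
Binding domain of *him₅*: the possessed DP, whose subject is Hugo₄.
*Omar₁* c-commands the pronoun but from outside its binding domain, and is not c-commanded by it → coindexation permitted.
*Oliver₂* and the pronoun do not c-command one another → neither Principle B nor Principle C is at stake; coindexation permitted.
*[Oliver₂'s agent]₃* c-commands the pronoun but from outside its binding domain, and is not c-commanded by it → coindexation permitted.
*Hugo₄* c-commands the pronoun within its binding domain → coindexation would violate Principle B.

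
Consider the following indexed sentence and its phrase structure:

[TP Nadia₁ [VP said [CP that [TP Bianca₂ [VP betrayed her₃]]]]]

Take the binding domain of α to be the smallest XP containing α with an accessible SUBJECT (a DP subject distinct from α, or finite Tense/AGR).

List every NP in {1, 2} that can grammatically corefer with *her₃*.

{1}

*her* is a pronoun, so Principle B applies: it must be free in its binding domain.
Binding domain of *her₃*: the embedded TP, whose subject is Bianca₂.
*Nadia₁* c-commands the pronoun but from outside its binding domain, and is not c-commanded by it → coindexation permitted.
*Bianca₂* c-commands the pronoun within its binding domain → coindexation would violate Principle B.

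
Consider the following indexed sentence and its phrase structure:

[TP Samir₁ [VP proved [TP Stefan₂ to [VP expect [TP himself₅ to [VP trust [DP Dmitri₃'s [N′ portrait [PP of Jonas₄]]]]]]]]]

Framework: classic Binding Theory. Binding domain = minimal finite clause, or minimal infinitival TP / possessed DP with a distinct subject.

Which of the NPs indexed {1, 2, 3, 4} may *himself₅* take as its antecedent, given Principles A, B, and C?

{2}

*himself* is an anaphor, so Principle A applies: it must be bound in its binding domain.
Binding domain of *himself₅*: the embedded TP, whose subject is Stefan₂.
*Samir₁* c-commands the anaphor but is outside its binding domain → cannot satisfy Principle A.
*Stefan₂* c-commands the anaphor within its binding domain → licit binder.
*Dmitri₃* does not c-command the anaphor → cannot bind it.
*Jonas₄* does not c-command the anaphor → cannot bind it.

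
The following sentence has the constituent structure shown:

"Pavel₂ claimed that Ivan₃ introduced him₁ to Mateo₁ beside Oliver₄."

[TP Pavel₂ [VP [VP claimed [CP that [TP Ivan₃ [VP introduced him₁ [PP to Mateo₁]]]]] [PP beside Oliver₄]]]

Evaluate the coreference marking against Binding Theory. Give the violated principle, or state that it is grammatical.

The two coindexed NPs are *him₁* and *Mateo₁*.
*Mateo₁* is an R-expression. Principle C requires it to be free everywhere.
*him₁* c-commands it and carries the same index.
The R-expression is bound → Principle C violation.

Principle C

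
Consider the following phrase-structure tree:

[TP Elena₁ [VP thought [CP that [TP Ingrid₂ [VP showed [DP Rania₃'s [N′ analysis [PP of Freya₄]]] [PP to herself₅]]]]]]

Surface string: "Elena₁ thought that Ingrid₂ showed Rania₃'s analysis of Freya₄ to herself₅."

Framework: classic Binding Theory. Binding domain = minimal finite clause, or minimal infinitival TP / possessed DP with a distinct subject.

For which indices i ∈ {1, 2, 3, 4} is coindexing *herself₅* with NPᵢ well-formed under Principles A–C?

{2}

*herself* is an anaphor, so Principle A applies: it must be bound in its binding domain.
Binding domain of *herself₅*: the embedded TP, whose subject is Ingrid₂.
*Elena₁* c-commands the anaphor but is outside its binding domain → cannot satisfy Principle A.
*Ingrid₂* c-commands the anaphor within its binding domain → licit binder.
*Rania₃* does not c-command the anaphor → cannot bind it.
*Freya₄* does not c-command the anaphor → cannot bind it.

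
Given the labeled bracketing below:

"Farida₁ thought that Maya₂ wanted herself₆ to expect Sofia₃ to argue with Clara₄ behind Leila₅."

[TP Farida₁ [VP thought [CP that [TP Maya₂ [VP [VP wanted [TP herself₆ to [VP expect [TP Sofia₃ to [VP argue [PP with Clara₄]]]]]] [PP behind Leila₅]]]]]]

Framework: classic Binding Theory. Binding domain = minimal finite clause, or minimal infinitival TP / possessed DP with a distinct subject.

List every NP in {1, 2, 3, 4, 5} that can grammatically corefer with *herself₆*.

*herself* is an anaphor, so Principle A applies: it must be bound in its binding domain.
Binding domain of *herself₆*: the embedded TP, whose subject is Maya₂.
*Farida₁* c-commands the anaphor but is outside its binding domain → cannot satisfy Principle A.
*Maya₂* c-commands the anaphor within its binding domain → licit binder.
*Sofia₃* does not c-command the anaphor → cannot bind it.
*Clara₄* does not c-command the anaphor → cannot bind it.
*Leila₅* does not c-command the anaphor → cannot bind it.

{2}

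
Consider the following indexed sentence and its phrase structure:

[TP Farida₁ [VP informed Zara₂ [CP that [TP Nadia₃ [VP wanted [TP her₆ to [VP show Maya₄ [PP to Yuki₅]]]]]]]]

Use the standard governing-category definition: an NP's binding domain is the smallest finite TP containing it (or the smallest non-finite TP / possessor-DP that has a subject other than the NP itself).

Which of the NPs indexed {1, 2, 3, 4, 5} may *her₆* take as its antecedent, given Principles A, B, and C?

*her* is a pronoun, so Principle B applies: it must be free in its binding domain.
Binding domain of *her₆*: the embedded TP, whose subject is Nadia₃.
*Farida₁* c-commands the pronoun but from outside its binding domain, and is not c-commanded by it → coindexation permitted.
*Zara₂* c-commands the pronoun but from outside its binding domain, and is not c-commanded by it → coindexation permitted.
*Nadia₃* c-commands the pronoun within its binding domain → coindexation would violate Principle B.
*Maya₄*: the pronoun c-commands this R-expression → coindexation would violate Principle C on *Maya₄*.
*Yuki₅*: the pronoun c-commands this R-expression → coindexation would violate Principle C on *Yuki₅*.

{1, 2}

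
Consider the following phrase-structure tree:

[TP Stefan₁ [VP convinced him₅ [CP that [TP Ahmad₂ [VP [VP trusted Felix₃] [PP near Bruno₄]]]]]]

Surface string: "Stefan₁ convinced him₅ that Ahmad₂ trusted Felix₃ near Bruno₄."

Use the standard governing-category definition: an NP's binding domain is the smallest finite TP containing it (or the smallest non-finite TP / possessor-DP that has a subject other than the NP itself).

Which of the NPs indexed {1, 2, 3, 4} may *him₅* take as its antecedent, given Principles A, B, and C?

*him* is a pronoun, so Principle B applies: it must be free in its binding domain.
Binding domain of *him₅*: the matrix TP, whose subject is Stefan₁.
*Stefan₁* c-commands the pronoun within its binding domain → coindexation would violate Principle B.
*Ahmad₂*: the pronoun c-commands this R-expression → coindexation would violate Principle C on *Ahmad₂*.
*Felix₃*: the pronoun c-commands this R-expression → coindexation would violate Principle C on *Felix₃*.
*Bruno₄*: the pronoun c-commands this R-expression → coindexation would violate Principle C on *Bruno₄*.

none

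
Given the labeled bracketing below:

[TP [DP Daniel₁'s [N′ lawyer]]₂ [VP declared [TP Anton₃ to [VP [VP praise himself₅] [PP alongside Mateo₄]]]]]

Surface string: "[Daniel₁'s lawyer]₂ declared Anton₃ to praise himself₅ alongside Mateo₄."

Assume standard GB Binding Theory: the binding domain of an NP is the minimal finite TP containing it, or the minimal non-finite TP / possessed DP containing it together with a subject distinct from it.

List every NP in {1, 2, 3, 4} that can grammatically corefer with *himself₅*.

{3}

*himself* is an anaphor, so Principle A applies: it must be bound in its binding domain.
Binding domain of *himself₅*: the embedded TP, whose subject is Anton₃.
*Daniel₁* does not c-command the anaphor → cannot bind it.
*[Daniel₁'s lawyer]₂* c-commands the anaphor but is outside its binding domain → cannot satisfy Principle A.
*Anton₃* c-commands the anaphor within its binding domain → licit binder.
*Mateo₄* does not c-command the anaphor → cannot bind it.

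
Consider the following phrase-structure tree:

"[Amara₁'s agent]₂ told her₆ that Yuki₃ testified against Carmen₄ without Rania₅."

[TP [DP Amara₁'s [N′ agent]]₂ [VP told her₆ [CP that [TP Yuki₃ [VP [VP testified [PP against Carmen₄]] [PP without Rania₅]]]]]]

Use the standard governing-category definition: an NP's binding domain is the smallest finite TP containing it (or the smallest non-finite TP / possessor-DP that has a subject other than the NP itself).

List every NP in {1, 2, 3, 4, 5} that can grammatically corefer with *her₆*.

*her* is a pronoun, so Principle B applies: it must be free in its binding domain.
Binding domain of *her₆*: the matrix TP, whose subject is [Amara₁'s agent]₂.
*Amara₁* and the pronoun do not c-command one another → neither Principle B nor Principle C is at stake; coindexation permitted.
*[Amara₁'s agent]₂* c-commands the pronoun within its binding domain → coindexation would violate Principle B.
*Yuki₃*: the pronoun c-commands this R-expression → coindexation would violate Principle C on *Yuki₃*.
*Carmen₄*: the pronoun c-commands this R-expression → coindexation would violate Principle C on *Carmen₄*.
*Rania₅*: the pronoun c-commands this R-expression → coindexation would violate Principle C on *Rania₅*.

{1}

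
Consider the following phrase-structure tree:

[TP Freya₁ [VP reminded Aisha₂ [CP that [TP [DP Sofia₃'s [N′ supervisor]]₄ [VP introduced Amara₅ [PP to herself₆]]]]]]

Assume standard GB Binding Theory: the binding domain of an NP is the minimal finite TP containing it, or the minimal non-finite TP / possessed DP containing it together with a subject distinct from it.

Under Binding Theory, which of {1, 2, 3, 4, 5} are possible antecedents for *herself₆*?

*herself* is an anaphor, so Principle A applies: it must be bound in its binding domain.
Binding domain of *herself₆*: the embedded TP, whose subject is [Sofia₃'s supervisor]₄.
*Freya₁* c-commands the anaphor but is outside its binding domain → cannot satisfy Principle A.
*Aisha₂* c-commands the anaphor but is outside its binding domain → cannot satisfy Principle A.
*Sofia₃* does not c-command the anaphor → cannot bind it.
*[Sofia₃'s supervisor]₄* c-commands the anaphor within its binding domain → licit binder.
*Amara₅* c-commands the anaphor within its binding domain → licit binder.

{4, 5}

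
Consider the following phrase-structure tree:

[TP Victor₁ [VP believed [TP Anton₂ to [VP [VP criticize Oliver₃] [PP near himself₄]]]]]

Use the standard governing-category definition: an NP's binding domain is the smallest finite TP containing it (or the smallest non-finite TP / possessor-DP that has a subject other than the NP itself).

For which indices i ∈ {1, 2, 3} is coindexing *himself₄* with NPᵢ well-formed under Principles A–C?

{2}

*himself* is an anaphor, so Principle A applies: it must be bound in its binding domain.
Binding domain of *himself₄*: the embedded TP, whose subject is Anton₂.
*Victor₁* c-commands the anaphor but is outside its binding domain → cannot satisfy Principle A.
*Anton₂* c-commands the anaphor within its binding domain → licit binder.
*Oliver₃* does not c-command the anaphor → cannot bind it.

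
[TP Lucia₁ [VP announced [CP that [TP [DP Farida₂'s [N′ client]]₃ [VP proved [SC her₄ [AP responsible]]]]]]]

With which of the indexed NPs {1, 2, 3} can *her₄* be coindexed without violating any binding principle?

{1, 2}

*her* is a pronoun, so Principle B applies: it must be free in its binding domain.
Binding domain of *her₄*: the embedded TP, whose subject is [Farida₂'s client]₃.
*Lucia₁* c-commands the pronoun but from outside its binding domain, and is not c-commanded by it → coindexation permitted.
*Farida₂* and the pronoun do not c-command one another → neither Principle B nor Principle C is at stake; coindexation permitted.
*[Farida₂'s client]₃* c-commands the pronoun within its binding domain → coindexation would violate Principle B.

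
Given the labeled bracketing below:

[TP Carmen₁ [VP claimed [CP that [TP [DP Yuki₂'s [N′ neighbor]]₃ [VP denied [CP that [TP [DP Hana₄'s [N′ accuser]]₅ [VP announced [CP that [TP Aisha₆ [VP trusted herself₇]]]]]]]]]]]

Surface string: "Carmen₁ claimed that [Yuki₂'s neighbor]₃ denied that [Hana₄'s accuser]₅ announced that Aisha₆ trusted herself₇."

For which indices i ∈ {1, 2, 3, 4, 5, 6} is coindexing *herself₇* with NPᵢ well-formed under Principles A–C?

{6}

*herself* is an anaphor, so Principle A applies: it must be bound in its binding domain.
Binding domain of *herself₇*: the embedded TP, whose subject is Aisha₆.
*Carmen₁* c-commands the anaphor but is outside its binding domain → cannot satisfy Principle A.
*Yuki₂* does not c-command the anaphor → cannot bind it.
*[Yuki₂'s neighbor]₃* c-commands the anaphor but is outside its binding domain → cannot satisfy Principle A.
*Hana₄* does not c-command the anaphor → cannot bind it.
*[Hana₄'s accuser]₅* c-commands the anaphor but is outside its binding domain → cannot satisfy Principle A.
*Aisha₆* c-commands the anaphor within its binding domain → licit binder.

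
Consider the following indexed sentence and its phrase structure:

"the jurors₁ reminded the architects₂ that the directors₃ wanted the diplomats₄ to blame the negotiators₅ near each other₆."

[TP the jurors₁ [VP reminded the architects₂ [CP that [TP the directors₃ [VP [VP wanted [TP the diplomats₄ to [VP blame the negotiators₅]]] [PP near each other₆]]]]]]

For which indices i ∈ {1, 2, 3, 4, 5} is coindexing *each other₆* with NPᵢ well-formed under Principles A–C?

*each other* is an anaphor, so Principle A applies: it must be bound in its binding domain.
Binding domain of *each other₆*: the embedded TP, whose subject is the directors₃.
*the jurors₁* c-commands the anaphor but is outside its binding domain → cannot satisfy Principle A.
*the architects₂* c-commands the anaphor but is outside its binding domain → cannot satisfy Principle A.
*the directors₃* c-commands the anaphor within its binding domain → licit binder.
*the diplomats₄* does not c-command the anaphor → cannot bind it.
*the negotiators₅* does not c-command the anaphor → cannot bind it.

{3}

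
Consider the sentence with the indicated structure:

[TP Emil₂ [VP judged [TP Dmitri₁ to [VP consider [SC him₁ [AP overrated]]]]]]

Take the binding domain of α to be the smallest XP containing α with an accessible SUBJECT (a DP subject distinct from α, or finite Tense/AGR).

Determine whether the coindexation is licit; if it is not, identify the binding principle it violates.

Principle B

The two coindexed NPs are *Dmitri₁* and *him₁*.
*him₁* is a pronoun. Its binding domain is the embedded TP, whose subject is Dmitri₁.
*Dmitri₁* c-commands it within that domain and carries the same index.
The pronoun is locally bound → Principle B violation.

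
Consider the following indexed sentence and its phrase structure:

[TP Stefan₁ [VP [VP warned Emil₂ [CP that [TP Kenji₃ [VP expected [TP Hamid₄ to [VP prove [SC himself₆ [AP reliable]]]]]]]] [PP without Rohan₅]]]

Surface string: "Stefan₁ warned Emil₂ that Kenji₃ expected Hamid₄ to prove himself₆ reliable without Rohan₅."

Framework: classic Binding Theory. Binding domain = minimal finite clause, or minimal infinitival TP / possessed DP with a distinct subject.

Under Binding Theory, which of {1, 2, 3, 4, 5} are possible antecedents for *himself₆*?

{4}

*himself* is an anaphor, so Principle A applies: it must be bound in its binding domain.
Binding domain of *himself₆*: the embedded TP, whose subject is Hamid₄.
*Stefan₁* c-commands the anaphor but is outside its binding domain → cannot satisfy Principle A.
*Emil₂* c-commands the anaphor but is outside its binding domain → cannot satisfy Principle A.
*Kenji₃* c-commands the anaphor but is outside its binding domain → cannot satisfy Principle A.
*Hamid₄* c-commands the anaphor within its binding domain → licit binder.
*Rohan₅* does not c-command the anaphor → cannot bind it.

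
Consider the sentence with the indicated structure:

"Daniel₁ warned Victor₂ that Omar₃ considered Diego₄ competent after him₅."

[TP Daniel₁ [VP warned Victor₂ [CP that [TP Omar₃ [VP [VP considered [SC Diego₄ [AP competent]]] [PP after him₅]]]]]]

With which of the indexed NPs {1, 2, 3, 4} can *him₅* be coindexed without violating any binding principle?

{1, 2, 4}

*him* is a pronoun, so Principle B applies: it must be free in its binding domain.
Binding domain of *him₅*: the embedded TP, whose subject is Omar₃.
*Daniel₁* c-commands the pronoun but from outside its binding domain, and is not c-commanded by it → coindexation permitted.
*Victor₂* c-commands the pronoun but from outside its binding domain, and is not c-commanded by it → coindexation permitted.
*Omar₃* c-commands the pronoun within its binding domain → coindexation would violate Principle B.
*Diego₄* and the pronoun do not c-command one another → neither Principle B nor Principle C is at stake; coindexation permitted.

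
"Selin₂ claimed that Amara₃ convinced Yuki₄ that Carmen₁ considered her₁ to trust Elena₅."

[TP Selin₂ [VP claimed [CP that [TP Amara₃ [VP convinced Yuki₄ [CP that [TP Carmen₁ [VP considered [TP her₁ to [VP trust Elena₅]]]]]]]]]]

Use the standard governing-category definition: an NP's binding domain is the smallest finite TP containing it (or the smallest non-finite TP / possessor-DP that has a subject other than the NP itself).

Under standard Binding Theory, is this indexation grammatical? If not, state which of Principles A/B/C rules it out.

The two coindexed NPs are *Carmen₁* and *her₁*.
*her₁* is a pronoun. Its binding domain is the embedded TP, whose subject is Carmen₁.
*Carmen₁* c-commands it within that domain and carries the same index.
The pronoun is locally bound → Principle B violation.

Principle B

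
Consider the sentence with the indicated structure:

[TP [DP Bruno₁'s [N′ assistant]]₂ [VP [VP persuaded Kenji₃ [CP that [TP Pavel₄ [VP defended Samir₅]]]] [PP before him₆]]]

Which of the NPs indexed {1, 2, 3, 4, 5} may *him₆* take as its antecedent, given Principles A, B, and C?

{1, 3, 4, 5}

*him* is a pronoun, so Principle B applies: it must be free in its binding domain.
Binding domain of *him₆*: the matrix TP, whose subject is [Bruno₁'s assistant]₂.
*Bruno₁* and the pronoun do not c-command one another → neither Principle B nor Principle C is at stake; coindexation permitted.
*[Bruno₁'s assistant]₂* c-commands the pronoun within its binding domain → coindexation would violate Principle B.
*Kenji₃* and the pronoun do not c-command one another → neither Principle B nor Principle C is at stake; coindexation permitted.
*Pavel₄* and the pronoun do not c-command one another → neither Principle B nor Principle C is at stake; coindexation permitted.
*Samir₅* and the pronoun do not c-command one another → neither Principle B nor Principle C is at stake; coindexation permitted.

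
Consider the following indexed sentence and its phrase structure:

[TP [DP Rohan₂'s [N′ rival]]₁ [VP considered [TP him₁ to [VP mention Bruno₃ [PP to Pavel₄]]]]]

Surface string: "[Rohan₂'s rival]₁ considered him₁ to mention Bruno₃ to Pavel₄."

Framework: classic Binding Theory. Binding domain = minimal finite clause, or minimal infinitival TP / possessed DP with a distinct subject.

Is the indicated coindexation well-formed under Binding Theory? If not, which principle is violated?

The two coindexed NPs are *[Rohan₂'s rival]₁* and *him₁*.
*him₁* is a pronoun. Its binding domain is the matrix TP, whose subject is [Rohan₂'s rival]₁.
*[Rohan₂'s rival]₁* c-commands it within that domain and carries the same index.
The pronoun is locally bound → Principle B violation.

Principle B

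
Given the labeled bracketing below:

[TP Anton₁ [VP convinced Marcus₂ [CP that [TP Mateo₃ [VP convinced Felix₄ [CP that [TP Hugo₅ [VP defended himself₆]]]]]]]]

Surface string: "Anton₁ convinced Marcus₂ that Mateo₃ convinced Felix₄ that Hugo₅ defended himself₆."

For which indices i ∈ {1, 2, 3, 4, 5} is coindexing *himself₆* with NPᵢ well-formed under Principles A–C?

{5}

*himself* is an anaphor, so Principle A applies: it must be bound in its binding domain.
Binding domain of *himself₆*: the embedded TP, whose subject is Hugo₅.
*Anton₁* c-commands the anaphor but is outside its binding domain → cannot satisfy Principle A.
*Marcus₂* c-commands the anaphor but is outside its binding domain → cannot satisfy Principle A.
*Mateo₃* c-commands the anaphor but is outside its binding domain → cannot satisfy Principle A.
*Felix₄* c-commands the anaphor but is outside its binding domain → cannot satisfy Principle A.
*Hugo₅* c-commands the anaphor within its binding domain → licit binder.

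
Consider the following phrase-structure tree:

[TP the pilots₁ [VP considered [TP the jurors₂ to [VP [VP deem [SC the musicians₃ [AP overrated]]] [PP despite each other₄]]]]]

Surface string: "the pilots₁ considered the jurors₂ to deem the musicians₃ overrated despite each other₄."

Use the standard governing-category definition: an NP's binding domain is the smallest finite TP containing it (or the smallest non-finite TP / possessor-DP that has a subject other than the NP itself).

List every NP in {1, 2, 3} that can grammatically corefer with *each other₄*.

{2}

*each other* is an anaphor, so Principle A applies: it must be bound in its binding domain.
Binding domain of *each other₄*: the embedded TP, whose subject is the jurors₂.
*the pilots₁* c-commands the anaphor but is outside its binding domain → cannot satisfy Principle A.
*the jurors₂* c-commands the anaphor within its binding domain → licit binder.
*the musicians₃* does not c-command the anaphor → cannot bind it.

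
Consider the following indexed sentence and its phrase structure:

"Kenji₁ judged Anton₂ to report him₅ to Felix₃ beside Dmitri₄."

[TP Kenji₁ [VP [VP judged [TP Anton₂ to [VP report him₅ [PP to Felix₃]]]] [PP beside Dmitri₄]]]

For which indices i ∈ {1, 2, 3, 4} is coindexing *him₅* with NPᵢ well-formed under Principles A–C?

{1, 4}

*him* is a pronoun, so Principle B applies: it must be free in its binding domain.
Binding domain of *him₅*: the embedded TP, whose subject is Anton₂.
*Kenji₁* c-commands the pronoun but from outside its binding domain, and is not c-commanded by it → coindexation permitted.
*Anton₂* c-commands the pronoun within its binding domain → coindexation would violate Principle B.
*Felix₃*: the pronoun c-commands this R-expression → coindexation would violate Principle C on *Felix₃*.
*Dmitri₄* and the pronoun do not c-command one another → neither Principle B nor Principle C is at stake; coindexation permitted.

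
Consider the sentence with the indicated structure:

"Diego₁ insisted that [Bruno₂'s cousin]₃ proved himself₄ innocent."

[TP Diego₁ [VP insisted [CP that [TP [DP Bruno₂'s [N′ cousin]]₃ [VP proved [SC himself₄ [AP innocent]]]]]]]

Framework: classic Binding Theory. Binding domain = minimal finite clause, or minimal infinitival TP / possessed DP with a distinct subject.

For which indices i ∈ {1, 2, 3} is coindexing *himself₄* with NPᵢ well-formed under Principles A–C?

*himself* is an anaphor, so Principle A applies: it must be bound in its binding domain.
Binding domain of *himself₄*: the embedded TP, whose subject is [Bruno₂'s cousin]₃.
*Diego₁* c-commands the anaphor but is outside its binding domain → cannot satisfy Principle A.
*Bruno₂* does not c-command the anaphor → cannot bind it.
*[Bruno₂'s cousin]₃* c-commands the anaphor within its binding domain → licit binder.

{3}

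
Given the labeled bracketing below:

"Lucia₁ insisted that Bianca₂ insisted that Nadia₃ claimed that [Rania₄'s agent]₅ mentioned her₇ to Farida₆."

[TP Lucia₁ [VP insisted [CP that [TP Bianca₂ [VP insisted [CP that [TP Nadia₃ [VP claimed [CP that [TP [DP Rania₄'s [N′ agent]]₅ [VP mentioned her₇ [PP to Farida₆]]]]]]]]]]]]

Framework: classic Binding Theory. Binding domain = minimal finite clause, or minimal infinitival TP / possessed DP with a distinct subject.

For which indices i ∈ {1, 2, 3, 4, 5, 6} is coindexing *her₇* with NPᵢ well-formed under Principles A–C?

*her* is a pronoun, so Principle B applies: it must be free in its binding domain.
Binding domain of *her₇*: the embedded TP, whose subject is [Rania₄'s agent]₅.
*Lucia₁* c-commands the pronoun but from outside its binding domain, and is not c-commanded by it → coindexation permitted.
*Bianca₂* c-commands the pronoun but from outside its binding domain, and is not c-commanded by it → coindexation permitted.
*Nadia₃* c-commands the pronoun but from outside its binding domain, and is not c-commanded by it → coindexation permitted.
*Rania₄* and the pronoun do not c-command one another → neither Principle B nor Principle C is at stake; coindexation permitted.
*[Rania₄'s agent]₅* c-commands the pronoun within its binding domain → coindexation would violate Principle B.
*Farida₆*: the pronoun c-commands this R-expression → coindexation would violate Principle C on *Farida₆*.

{1, 2, 3, 4}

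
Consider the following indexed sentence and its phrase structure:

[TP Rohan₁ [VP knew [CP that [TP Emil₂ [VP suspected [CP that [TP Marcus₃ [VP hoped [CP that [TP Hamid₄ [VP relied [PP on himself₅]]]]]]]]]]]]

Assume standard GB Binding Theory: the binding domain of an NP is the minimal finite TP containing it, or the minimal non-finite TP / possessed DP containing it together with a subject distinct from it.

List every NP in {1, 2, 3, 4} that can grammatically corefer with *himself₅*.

{4}

*himself* is an anaphor, so Principle A applies: it must be bound in its binding domain.
Binding domain of *himself₅*: the embedded TP, whose subject is Hamid₄.
*Rohan₁* c-commands the anaphor but is outside its binding domain → cannot satisfy Principle A.
*Emil₂* c-commands the anaphor but is outside its binding domain → cannot satisfy Principle A.
*Marcus₃* c-commands the anaphor but is outside its binding domain → cannot satisfy Principle A.
*Hamid₄* c-commands the anaphor within its binding domain → licit binder.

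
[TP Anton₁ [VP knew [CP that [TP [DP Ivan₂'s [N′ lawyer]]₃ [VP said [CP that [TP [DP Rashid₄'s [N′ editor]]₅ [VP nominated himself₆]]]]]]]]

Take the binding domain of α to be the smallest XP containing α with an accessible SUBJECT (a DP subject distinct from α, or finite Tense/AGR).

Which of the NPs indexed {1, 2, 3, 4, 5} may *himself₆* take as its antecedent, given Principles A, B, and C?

*himself* is an anaphor, so Principle A applies: it must be bound in its binding domain.
Binding domain of *himself₆*: the embedded TP, whose subject is [Rashid₄'s editor]₅.
*Anton₁* c-commands the anaphor but is outside its binding domain → cannot satisfy Principle A.
*Ivan₂* does not c-command the anaphor → cannot bind it.
*[Ivan₂'s lawyer]₃* c-commands the anaphor but is outside its binding domain → cannot satisfy Principle A.
*Rashid₄* does not c-command the anaphor → cannot bind it.
*[Rashid₄'s editor]₅* c-commands the anaphor within its binding domain → licit binder.

{5}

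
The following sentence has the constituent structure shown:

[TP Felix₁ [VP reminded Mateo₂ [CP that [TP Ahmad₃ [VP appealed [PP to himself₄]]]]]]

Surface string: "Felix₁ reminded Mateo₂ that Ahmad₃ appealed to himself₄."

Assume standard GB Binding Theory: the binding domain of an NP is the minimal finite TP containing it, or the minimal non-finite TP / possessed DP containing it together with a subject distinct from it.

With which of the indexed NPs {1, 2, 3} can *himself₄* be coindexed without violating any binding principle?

{3}

*himself* is an anaphor, so Principle A applies: it must be bound in its binding domain.
Binding domain of *himself₄*: the embedded TP, whose subject is Ahmad₃.
*Felix₁* c-commands the anaphor but is outside its binding domain → cannot satisfy Principle A.
*Mateo₂* c-commands the anaphor but is outside its binding domain → cannot satisfy Principle A.
*Ahmad₃* c-commands the anaphor within its binding domain → licit binder.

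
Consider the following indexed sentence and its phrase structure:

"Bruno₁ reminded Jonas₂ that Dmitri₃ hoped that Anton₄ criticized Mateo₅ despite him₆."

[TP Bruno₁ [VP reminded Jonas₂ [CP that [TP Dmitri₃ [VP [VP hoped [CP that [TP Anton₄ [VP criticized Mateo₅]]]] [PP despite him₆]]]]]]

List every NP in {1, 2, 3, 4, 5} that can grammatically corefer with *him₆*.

{1, 2, 4, 5}

*him* is a pronoun, so Principle B applies: it must be free in its binding domain.
Binding domain of *him₆*: the embedded TP, whose subject is Dmitri₃.
*Bruno₁* c-commands the pronoun but from outside its binding domain, and is not c-commanded by it → coindexation permitted.
*Jonas₂* c-commands the pronoun but from outside its binding domain, and is not c-commanded by it → coindexation permitted.
*Dmitri₃* c-commands the pronoun within its binding domain → coindexation would violate Principle B.
*Anton₄* and the pronoun do not c-command one another → neither Principle B nor Principle C is at stake; coindexation permitted.
*Mateo₅* and the pronoun do not c-command one another → neither Principle B nor Principle C is at stake; coindexation permitted.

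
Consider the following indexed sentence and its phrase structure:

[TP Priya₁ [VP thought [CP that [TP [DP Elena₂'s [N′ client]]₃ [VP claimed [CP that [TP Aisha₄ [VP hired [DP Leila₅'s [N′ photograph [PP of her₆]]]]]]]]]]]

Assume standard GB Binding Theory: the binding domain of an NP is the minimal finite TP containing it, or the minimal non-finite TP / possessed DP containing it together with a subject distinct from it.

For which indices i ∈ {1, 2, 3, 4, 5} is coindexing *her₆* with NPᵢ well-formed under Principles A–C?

{1, 2, 3, 4}

*her* is a pronoun, so Principle B applies: it must be free in its binding domain.
Binding domain of *her₆*: the possessed DP, whose subject is Leila₅.
*Priya₁* c-commands the pronoun but from outside its binding domain, and is not c-commanded by it → coindexation permitted.
*Elena₂* and the pronoun do not c-command one another → neither Principle B nor Principle C is at stake; coindexation permitted.
*[Elena₂'s client]₃* c-commands the pronoun but from outside its binding domain, and is not c-commanded by it → coindexation permitted.
*Aisha₄* c-commands the pronoun but from outside its binding domain, and is not c-commanded by it → coindexation permitted.
*Leila₅* c-commands the pronoun within its binding domain → coindexation would violate Principle B.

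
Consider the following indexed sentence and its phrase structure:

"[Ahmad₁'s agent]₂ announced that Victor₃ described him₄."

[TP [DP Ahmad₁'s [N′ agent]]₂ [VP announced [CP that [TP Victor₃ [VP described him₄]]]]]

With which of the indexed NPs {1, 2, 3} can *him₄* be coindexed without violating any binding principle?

*him* is a pronoun, so Principle B applies: it must be free in its binding domain.
Binding domain of *him₄*: the embedded TP, whose subject is Victor₃.
*Ahmad₁* and the pronoun do not c-command one another → neither Principle B nor Principle C is at stake; coindexation permitted.
*[Ahmad₁'s agent]₂* c-commands the pronoun but from outside its binding domain, and is not c-commanded by it → coindexation permitted.
*Victor₃* c-commands the pronoun within its binding domain → coindexation would violate Principle B.

{1, 2}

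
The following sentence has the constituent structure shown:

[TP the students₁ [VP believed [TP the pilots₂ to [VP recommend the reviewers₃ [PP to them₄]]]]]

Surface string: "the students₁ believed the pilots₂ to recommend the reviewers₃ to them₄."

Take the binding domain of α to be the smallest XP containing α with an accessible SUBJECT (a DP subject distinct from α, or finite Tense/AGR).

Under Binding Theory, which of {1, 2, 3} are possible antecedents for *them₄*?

{1}

*them* is a pronoun, so Principle B applies: it must be free in its binding domain.
Binding domain of *them₄*: the embedded TP, whose subject is the pilots₂.
*the students₁* c-commands the pronoun but from outside its binding domain, and is not c-commanded by it → coindexation permitted.
*the pilots₂* c-commands the pronoun within its binding domain → coindexation would violate Principle B.
*the reviewers₃* c-commands the pronoun within its binding domain → coindexation would violate Principle B.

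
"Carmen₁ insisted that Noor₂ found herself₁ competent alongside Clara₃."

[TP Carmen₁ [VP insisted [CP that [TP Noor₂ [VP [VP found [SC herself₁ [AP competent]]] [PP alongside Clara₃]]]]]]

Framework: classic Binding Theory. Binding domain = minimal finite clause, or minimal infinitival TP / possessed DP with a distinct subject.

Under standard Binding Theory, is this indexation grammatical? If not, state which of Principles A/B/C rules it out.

Principle A

The two coindexed NPs are *Carmen₁* and *herself₁*.
*herself₁* is an anaphor. Principle A requires it to be bound within its binding domain — the embedded TP, whose subject is Noor₂.
Within that domain it is c-commanded by *Noor₂*, which does not share its index.
*Carmen₁* does c-command the anaphor, but from outside its binding domain.
The anaphor is unbound in its domain → Principle A violation.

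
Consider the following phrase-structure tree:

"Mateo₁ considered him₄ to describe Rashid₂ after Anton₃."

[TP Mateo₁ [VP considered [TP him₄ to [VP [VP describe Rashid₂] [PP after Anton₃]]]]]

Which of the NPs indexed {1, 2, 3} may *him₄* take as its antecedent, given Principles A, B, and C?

*him* is a pronoun, so Principle B applies: it must be free in its binding domain.
Binding domain of *him₄*: the matrix TP, whose subject is Mateo₁.
*Mateo₁* c-commands the pronoun within its binding domain → coindexation would violate Principle B.
*Rashid₂*: the pronoun c-commands this R-expression → coindexation would violate Principle C on *Rashid₂*.
*Anton₃*: the pronoun c-commands this R-expression → coindexation would violate Principle C on *Anton₃*.

none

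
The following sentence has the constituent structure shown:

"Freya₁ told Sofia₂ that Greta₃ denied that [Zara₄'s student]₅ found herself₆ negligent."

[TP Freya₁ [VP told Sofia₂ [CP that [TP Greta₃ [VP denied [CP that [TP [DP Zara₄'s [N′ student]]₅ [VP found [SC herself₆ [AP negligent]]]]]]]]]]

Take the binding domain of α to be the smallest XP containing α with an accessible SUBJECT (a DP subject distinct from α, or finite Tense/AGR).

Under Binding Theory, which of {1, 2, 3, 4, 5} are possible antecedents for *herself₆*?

{5}

*herself* is an anaphor, so Principle A applies: it must be bound in its binding domain.
Binding domain of *herself₆*: the embedded TP, whose subject is [Zara₄'s student]₅.
*Freya₁* c-commands the anaphor but is outside its binding domain → cannot satisfy Principle A.
*Sofia₂* c-commands the anaphor but is outside its binding domain → cannot satisfy Principle A.
*Greta₃* c-commands the anaphor but is outside its binding domain → cannot satisfy Principle A.
*Zara₄* does not c-command the anaphor → cannot bind it.
*[Zara₄'s student]₅* c-commands the anaphor within its binding domain → licit binder.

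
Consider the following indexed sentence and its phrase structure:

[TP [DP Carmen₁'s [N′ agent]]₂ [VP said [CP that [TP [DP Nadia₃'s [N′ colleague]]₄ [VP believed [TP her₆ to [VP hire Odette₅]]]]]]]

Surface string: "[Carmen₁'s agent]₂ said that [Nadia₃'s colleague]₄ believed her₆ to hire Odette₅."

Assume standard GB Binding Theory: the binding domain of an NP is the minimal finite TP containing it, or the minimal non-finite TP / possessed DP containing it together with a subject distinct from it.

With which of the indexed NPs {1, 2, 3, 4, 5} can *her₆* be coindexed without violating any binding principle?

*her* is a pronoun, so Principle B applies: it must be free in its binding domain.
Binding domain of *her₆*: the embedded TP, whose subject is [Nadia₃'s colleague]₄.
*Carmen₁* and the pronoun do not c-command one another → neither Principle B nor Principle C is at stake; coindexation permitted.
*[Carmen₁'s agent]₂* c-commands the pronoun but from outside its binding domain, and is not c-commanded by it → coindexation permitted.
*Nadia₃* and the pronoun do not c-command one another → neither Principle B nor Principle C is at stake; coindexation permitted.
*[Nadia₃'s colleague]₄* c-commands the pronoun within its binding domain → coindexation would violate Principle B.
*Odette₅*: the pronoun c-commands this R-expression → coindexation would violate Principle C on *Odette₅*.

{1, 2, 3}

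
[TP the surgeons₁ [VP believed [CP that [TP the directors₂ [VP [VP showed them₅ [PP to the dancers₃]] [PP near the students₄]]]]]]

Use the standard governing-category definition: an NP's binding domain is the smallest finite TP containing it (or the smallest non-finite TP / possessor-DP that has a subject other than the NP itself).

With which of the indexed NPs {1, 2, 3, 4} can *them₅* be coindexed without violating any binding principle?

{1, 4}

*them* is a pronoun, so Principle B applies: it must be free in its binding domain.
Binding domain of *them₅*: the embedded TP, whose subject is the directors₂.
*the surgeons₁* c-commands the pronoun but from outside its binding domain, and is not c-commanded by it → coindexation permitted.
*the directors₂* c-commands the pronoun within its binding domain → coindexation would violate Principle B.
*the dancers₃*: the pronoun c-commands this R-expression → coindexation would violate Principle C on *the dancers₃*.
*the students₄* and the pronoun do not c-command one another → neither Principle B nor Principle C is at stake; coindexation permitted.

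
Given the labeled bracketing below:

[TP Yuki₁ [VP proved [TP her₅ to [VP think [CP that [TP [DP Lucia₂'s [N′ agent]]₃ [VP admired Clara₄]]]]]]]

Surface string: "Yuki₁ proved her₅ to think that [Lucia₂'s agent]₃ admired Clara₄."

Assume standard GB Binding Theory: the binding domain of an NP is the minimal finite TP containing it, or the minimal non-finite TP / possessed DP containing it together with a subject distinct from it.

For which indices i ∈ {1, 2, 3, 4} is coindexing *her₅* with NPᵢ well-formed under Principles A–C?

*her* is a pronoun, so Principle B applies: it must be free in its binding domain.
Binding domain of *her₅*: the matrix TP, whose subject is Yuki₁.
*Yuki₁* c-commands the pronoun within its binding domain → coindexation would violate Principle B.
*Lucia₂*: the pronoun c-commands this R-expression → coindexation would violate Principle C on *Lucia₂*.
*[Lucia₂'s agent]₃*: the pronoun c-commands this R-expression → coindexation would violate Principle C on *[Lucia₂'s agent]₃*.
*Clara₄*: the pronoun c-commands this R-expression → coindexation would violate Principle C on *Clara₄*.

none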